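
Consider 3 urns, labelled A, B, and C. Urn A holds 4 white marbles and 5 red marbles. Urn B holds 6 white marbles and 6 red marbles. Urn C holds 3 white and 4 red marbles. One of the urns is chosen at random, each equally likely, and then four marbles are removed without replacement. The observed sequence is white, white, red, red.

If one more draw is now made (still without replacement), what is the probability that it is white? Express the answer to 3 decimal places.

0.408

Under each hypothesis, the probability of the observed sequence is: P(data | urn A) = (4/9)(3/8)(5/7)(4/6) = 0.079365; P(data | urn B) = (6/12)(5/11)(6/10)(5/9) = 0.075758; P(data | urn C) = (3/7)(2/6)(4/5)(3/4) = 0.085714.
Multiplying each by its prior: 1/3 · 0.079365 = 0.026455, 1/3 · 0.075758 = 0.025253, 1/3 · 0.085714 = 0.028571; summing to 0.080279.
Dividing through by the total gives posterior P(urn A | data) = 0.32954, P(urn B | data) = 0.31456, P(urn C | data) = 0.3559.
The predictive probability is P(white next | data) = (2/5)(0.32954) + (1/2)(0.31456) + (1/3)(0.3559) = 0.40773.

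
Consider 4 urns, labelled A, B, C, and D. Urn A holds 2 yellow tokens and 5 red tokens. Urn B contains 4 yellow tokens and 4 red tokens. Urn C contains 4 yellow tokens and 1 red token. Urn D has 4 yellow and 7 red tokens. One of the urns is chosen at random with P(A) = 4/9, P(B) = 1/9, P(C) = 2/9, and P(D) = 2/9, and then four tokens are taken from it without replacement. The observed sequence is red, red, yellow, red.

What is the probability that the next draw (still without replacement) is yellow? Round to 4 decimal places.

Under each hypothesis, the probability of the observed sequence is: P(data | urn A) = (5/7)(4/6)(2/5)(3/4) = 0.14286; P(data | urn B) = (4/8)(3/7)(4/6)(2/5) = 0.057143; P(data | urn C) = (1/5)(0/4) = 0; P(data | urn D) = (7/11)(6/10)(4/9)(5/8) = 0.10606.
The prior-weighted likelihoods are 4/9 · 0.14286 = 0.063492, 1/9 · 0.057143 = 0.0063492, 2/9 · 0 = 0, 2/9 · 0.10606 = 0.023569; these sum to 0.09341.
Dividing through by the total gives posterior P(urn A | data) = 0.67971, P(urn B | data) = 0.067971, P(urn C | data) = 0, P(urn D | data) = 0.25232.
Averaging over the posterior, P(yellow next | data) = (1/3)(0.67971) + (3/4)(0.067971) + (3/7)(0.25232) = 0.38568.

0.3857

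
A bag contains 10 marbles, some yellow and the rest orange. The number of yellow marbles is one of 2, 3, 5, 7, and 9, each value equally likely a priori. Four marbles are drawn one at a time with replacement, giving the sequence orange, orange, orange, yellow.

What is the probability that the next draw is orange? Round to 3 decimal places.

The likelihood of the observed sequence under each hypothesis: P(data | r = 2) = (8/10)(8/10)(8/10)(2/10) = 0.1024; P(data | r = 3) = (7/10)(7/10)(7/10)(3/10) = 0.1029; P(data | r = 5) = (5/10)(5/10)(5/10)(5/10) = 0.0625; P(data | r = 7) = (3/10)(3/10)(3/10)(7/10) = 0.0189; P(data | r = 9) = (1/10)(1/10)(1/10)(9/10) = 0.0009.
The prior-weighted likelihoods are 1/5 · 0.1024 = 0.02048, 1/5 · 0.1029 = 0.02058, 1/5 · 0.0625 = 0.0125, 1/5 · 0.0189 = 0.00378, 1/5 · 0.0009 = 0.00018; with total 0.05752.
The posterior is then P(r = 2 | data) = 0.35605, P(r = 3 | data) = 0.35779, P(r = 5 | data) = 0.21732, P(r = 7 | data) = 0.065716, P(r = 9 | data) = 0.0031293.
Averaging over the posterior, P(orange next | data) = (4/5)(0.35605) + (7/10)(0.35779) + (1/2)(0.21732) + (3/10)(0.065716) + (1/10)(0.0031293) = 0.66398.

0.664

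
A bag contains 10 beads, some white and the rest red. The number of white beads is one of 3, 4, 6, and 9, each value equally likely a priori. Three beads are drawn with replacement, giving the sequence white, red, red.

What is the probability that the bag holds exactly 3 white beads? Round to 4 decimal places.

The likelihood of the observed sequence under each hypothesis: P(data | r = 3) = (3/10)(7/10)(7/10) = 0.147; P(data | r = 4) = (4/10)(6/10)(6/10) = 0.144; P(data | r = 6) = (6/10)(4/10)(4/10) = 0.096; P(data | r = 9) = (9/10)(1/10)(1/10) = 0.009.
The prior-weighted likelihoods are 1/4 · 0.147 = 0.03675, 1/4 · 0.144 = 0.036, 1/4 · 0.096 = 0.024, 1/4 · 0.009 = 0.00225; with total 0.099.
Therefore the posterior P(r = 3 | data) = (0.03675) / (0.099) = 0.37121.

0.3712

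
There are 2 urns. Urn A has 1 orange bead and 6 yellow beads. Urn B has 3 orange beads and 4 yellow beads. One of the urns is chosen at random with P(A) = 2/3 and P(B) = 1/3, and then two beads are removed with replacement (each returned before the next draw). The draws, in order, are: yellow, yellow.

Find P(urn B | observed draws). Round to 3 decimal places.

0.182

The likelihood of the observed sequence under each hypothesis: P(data | urn A) = (6/7)(6/7) = 36/49; P(data | urn B) = (4/7)(4/7) = 16/49.
Weighting by the prior gives 2/3 · 36/49 = 24/49, 1/3 · 16/49 = 16/147; summing to 88/147.
So P(urn B | data) = (16/147) / (88/147) = 2/11.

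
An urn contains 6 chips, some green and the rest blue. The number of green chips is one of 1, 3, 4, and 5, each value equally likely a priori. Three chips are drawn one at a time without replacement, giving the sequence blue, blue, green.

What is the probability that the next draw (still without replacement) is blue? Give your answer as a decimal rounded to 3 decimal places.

Compute the likelihood of the observed sequence for each case: P(data | r = 1) = (5/6)(4/5)(1/4) = 1/6; P(data | r = 3) = (3/6)(2/5)(3/4) = 3/20; P(data | r = 4) = (2/6)(1/5)(4/4) = 1/15; P(data | r = 5) = (1/6)(0/5) = 0.
Weighting by the prior gives 1/4 · 1/6 = 1/24, 1/4 · 3/20 = 3/80, 1/4 · 1/15 = 1/60, 1/4 · 0 = 0; summing to 23/240.
The posterior is then P(r = 1 | data) = 10/23, P(r = 3 | data) = 9/23, P(r = 4 | data) = 4/23, P(r = 5 | data) = 0.
The predictive probability is P(blue next | data) = (1)(10/23) + (1/3)(9/23) + (0)(4/23) = 13/23.

0.565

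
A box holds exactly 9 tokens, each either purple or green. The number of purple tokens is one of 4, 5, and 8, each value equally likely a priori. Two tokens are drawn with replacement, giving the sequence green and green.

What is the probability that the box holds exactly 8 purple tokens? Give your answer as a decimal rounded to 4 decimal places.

Under each hypothesis, the probability of the observed sequence is: P(data | r = 4) = (5/9)(5/9) = 25/81; P(data | r = 5) = (4/9)(4/9) = 16/81; P(data | r = 8) = (1/9)(1/9) = 1/81.
Multiplying each by its prior: 1/3 · 25/81 = 25/243, 1/3 · 16/81 = 16/243, 1/3 · 1/81 = 1/243; these sum to 14/81.
So P(r = 8 | data) = (1/243) / (14/81) = 1/42.

0.0238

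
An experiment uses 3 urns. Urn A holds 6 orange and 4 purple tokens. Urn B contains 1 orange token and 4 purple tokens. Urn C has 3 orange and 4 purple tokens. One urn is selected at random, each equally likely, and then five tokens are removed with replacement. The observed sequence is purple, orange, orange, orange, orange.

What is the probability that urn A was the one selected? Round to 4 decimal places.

0.7160

Under each hypothesis, the probability of the observed sequence is: P(data | urn A) = (4/10)(6/10)(6/10)(6/10)(6/10) = 0.05184; P(data | urn B) = (4/5)(1/5)(1/5)(1/5)(1/5) = 0.00128; P(data | urn C) = (4/7)(3/7)(3/7)(3/7)(3/7) = 0.019278.
The prior-weighted likelihoods are 1/3 · 0.05184 = 0.01728, 1/3 · 0.00128 = 0.00042667, 1/3 · 0.019278 = 0.0064259; with total 0.024133.
Therefore the posterior P(urn A | data) = (0.01728) / (0.024133) = 0.71605.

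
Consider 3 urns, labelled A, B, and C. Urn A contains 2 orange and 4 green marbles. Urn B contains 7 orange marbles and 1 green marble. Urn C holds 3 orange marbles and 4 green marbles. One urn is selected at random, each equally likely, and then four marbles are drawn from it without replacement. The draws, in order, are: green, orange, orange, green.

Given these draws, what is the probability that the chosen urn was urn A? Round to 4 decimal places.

For each hypothesis, P(data | H) works out to: P(data | urn A) = (4/6)(2/5)(1/4)(3/3) = 1/15; P(data | urn B) = (1/8)(7/7)(6/6)(0/5) = 0; P(data | urn C) = (4/7)(3/6)(2/5)(3/4) = 3/35.
Weighting by the prior gives 1/3 · 1/15 = 1/45, 1/3 · 0 = 0, 1/3 · 3/35 = 1/35; summing to 16/315.
So P(urn A | data) = (1/45) / (16/315) = 7/16.

0.4375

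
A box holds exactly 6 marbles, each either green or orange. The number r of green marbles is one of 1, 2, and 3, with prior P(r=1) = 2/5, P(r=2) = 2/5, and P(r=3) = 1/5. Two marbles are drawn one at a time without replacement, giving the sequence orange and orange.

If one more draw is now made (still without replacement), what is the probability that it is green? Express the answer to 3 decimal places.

0.379

The likelihood of the observed sequence under each hypothesis: P(data | r = 1) = (5/6)(4/5) = 2/3; P(data | r = 2) = (4/6)(3/5) = 2/5; P(data | r = 3) = (3/6)(2/5) = 1/5.
Multiplying each by its prior: 2/5 · 2/3 = 4/15, 2/5 · 2/5 = 4/25, 1/5 · 1/5 = 1/25; these sum to 7/15.
Normalising, the posterior is P(r = 1 | data) = 4/7, P(r = 2 | data) = 12/35, P(r = 3 | data) = 3/35.
Averaging over the posterior, P(green next | data) = (1/4)(4/7) + (1/2)(12/35) + (3/4)(3/35) = 53/140.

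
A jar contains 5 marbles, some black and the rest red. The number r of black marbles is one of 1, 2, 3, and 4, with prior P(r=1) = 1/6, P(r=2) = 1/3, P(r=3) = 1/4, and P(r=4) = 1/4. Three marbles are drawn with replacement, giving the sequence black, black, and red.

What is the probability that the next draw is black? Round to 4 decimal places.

Under each hypothesis, the probability of the observed sequence is: P(data | r = 1) = (1/5)(1/5)(4/5) = 4/125; P(data | r = 2) = (2/5)(2/5)(3/5) = 12/125; P(data | r = 3) = (3/5)(3/5)(2/5) = 18/125; P(data | r = 4) = (4/5)(4/5)(1/5) = 16/125.
Weighting by the prior gives 1/6 · 4/125 = 2/375, 1/3 · 12/125 = 4/125, 1/4 · 18/125 = 9/250, 1/4 · 16/125 = 4/125; summing to 79/750.
Normalising, the posterior is P(r = 1 | data) = 4/79, P(r = 2 | data) = 24/79, P(r = 3 | data) = 27/79, P(r = 4 | data) = 24/79.
The predictive probability is P(black next | data) = (1/5)(4/79) + (2/5)(24/79) + (3/5)(27/79) + (4/5)(24/79) = 229/395.

0.5797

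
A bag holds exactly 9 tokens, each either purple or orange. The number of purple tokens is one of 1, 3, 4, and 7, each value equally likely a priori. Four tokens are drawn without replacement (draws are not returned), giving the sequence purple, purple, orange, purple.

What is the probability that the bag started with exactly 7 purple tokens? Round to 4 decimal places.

For each hypothesis, P(data | H) works out to: P(data | r = 1) = (1/9)(0/8) = 0; P(data | r = 3) = (3/9)(2/8)(6/7)(1/6) = 1/84; P(data | r = 4) = (4/9)(3/8)(5/7)(2/6) = 5/126; P(data | r = 7) = (7/9)(6/8)(2/7)(5/6) = 5/36.
Multiplying each by its prior: 1/4 · 0 = 0, 1/4 · 1/84 = 1/336, 1/4 · 5/126 = 5/504, 1/4 · 5/36 = 5/144; with total 1/21.
So P(r = 7 | data) = (5/144) / (1/21) = 35/48.

0.7292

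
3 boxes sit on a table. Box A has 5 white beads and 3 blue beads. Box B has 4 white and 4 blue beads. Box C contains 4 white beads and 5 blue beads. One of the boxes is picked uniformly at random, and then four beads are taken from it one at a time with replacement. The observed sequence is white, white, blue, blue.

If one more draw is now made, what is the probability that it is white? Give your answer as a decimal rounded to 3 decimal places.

Compute the likelihood of the observed sequence for each case: P(data | box A) = (5/8)(5/8)(3/8)(3/8) = 0.054932; P(data | box B) = (4/8)(4/8)(4/8)(4/8) = 0.0625; P(data | box C) = (4/9)(4/9)(5/9)(5/9) = 0.060966.
Weighting by the prior gives 1/3 · 0.054932 = 0.018311, 1/3 · 0.0625 = 0.020833, 1/3 · 0.060966 = 0.020322; with total 0.059466.
Normalising, the posterior is P(box A | data) = 0.30792, P(box B | data) = 0.35034, P(box C | data) = 0.34174.
So P(white next | data) = Σ P(white next | H) P(H | data) = (5/8)(0.30792) + (1/2)(0.35034) + (4/9)(0.34174) = 0.5195.

0.520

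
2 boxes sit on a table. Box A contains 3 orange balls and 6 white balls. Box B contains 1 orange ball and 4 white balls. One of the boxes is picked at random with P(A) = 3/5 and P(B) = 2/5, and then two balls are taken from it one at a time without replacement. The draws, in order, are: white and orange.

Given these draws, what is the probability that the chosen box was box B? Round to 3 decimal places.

0.348

For each hypothesis, P(data | H) works out to: P(data | box A) = (6/9)(3/8) = 1/4; P(data | box B) = (4/5)(1/4) = 1/5.
Weighting by the prior gives 3/5 · 1/4 = 3/20, 2/5 · 1/5 = 2/25; summing to 23/100.
Therefore the posterior P(box B | data) = (2/25) / (23/100) = 8/23.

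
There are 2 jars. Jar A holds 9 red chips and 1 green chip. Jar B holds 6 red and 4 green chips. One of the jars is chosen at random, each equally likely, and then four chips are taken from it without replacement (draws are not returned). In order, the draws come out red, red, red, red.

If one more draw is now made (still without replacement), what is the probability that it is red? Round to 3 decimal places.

0.780

The likelihood of the observed sequence under each hypothesis: P(data | jar A) = (9/10)(8/9)(7/8)(6/7) = 3/5; P(data | jar B) = (6/10)(5/9)(4/8)(3/7) = 1/14.
Weighting by the prior gives 1/2 · 3/5 = 3/10, 1/2 · 1/14 = 1/28; summing to 47/140.
Normalising, the posterior is P(jar A | data) = 42/47, P(jar B | data) = 5/47.
The predictive probability is P(red next | data) = (5/6)(42/47) + (1/3)(5/47) = 110/141.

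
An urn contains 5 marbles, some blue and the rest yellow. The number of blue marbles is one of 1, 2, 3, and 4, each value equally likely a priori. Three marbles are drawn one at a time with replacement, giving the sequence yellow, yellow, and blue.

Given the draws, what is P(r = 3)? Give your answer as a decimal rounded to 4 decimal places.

0.2400

The likelihood of the observed sequence under each hypothesis: P(data | r = 1) = (4/5)(4/5)(1/5) = 16/125; P(data | r = 2) = (3/5)(3/5)(2/5) = 18/125; P(data | r = 3) = (2/5)(2/5)(3/5) = 12/125; P(data | r = 4) = (1/5)(1/5)(4/5) = 4/125.
Weighting by the prior gives 1/4 · 16/125 = 4/125, 1/4 · 18/125 = 9/250, 1/4 · 12/125 = 3/125, 1/4 · 4/125 = 1/125; with total 1/10.
By Bayes' rule, P(r = 3 | data) = (3/125) / (1/10) = 6/25.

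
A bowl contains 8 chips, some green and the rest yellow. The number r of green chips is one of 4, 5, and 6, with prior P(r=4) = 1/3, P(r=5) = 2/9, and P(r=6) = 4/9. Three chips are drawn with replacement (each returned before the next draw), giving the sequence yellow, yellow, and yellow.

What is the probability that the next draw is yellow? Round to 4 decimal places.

0.4469

Compute the likelihood of the observed sequence for each case: P(data | r = 4) = (4/8)(4/8)(4/8) = 0.125; P(data | r = 5) = (3/8)(3/8)(3/8) = 0.052734; P(data | r = 6) = (2/8)(2/8)(2/8) = 0.015625.
The prior-weighted likelihoods are 1/3 · 0.125 = 0.041667, 2/9 · 0.052734 = 0.011719, 4/9 · 0.015625 = 0.0069444; with total 0.06033.
Dividing through by the total gives posterior P(r = 4 | data) = 0.69065, P(r = 5 | data) = 0.19424, P(r = 6 | data) = 0.11511.
So P(yellow next | data) = Σ P(yellow next | H) P(H | data) = (1/2)(0.69065) + (3/8)(0.19424) + (1/4)(0.11511) = 0.44694.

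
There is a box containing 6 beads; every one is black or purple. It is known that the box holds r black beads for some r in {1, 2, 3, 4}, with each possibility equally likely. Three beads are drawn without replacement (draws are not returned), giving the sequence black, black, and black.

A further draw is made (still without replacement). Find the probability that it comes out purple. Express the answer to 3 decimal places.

0.733

Compute the likelihood of the observed sequence for each case: P(data | r = 1) = (1/6)(0/5) = 0; P(data | r = 2) = (2/6)(1/5)(0/4) = 0; P(data | r = 3) = (3/6)(2/5)(1/4) = 1/20; P(data | r = 4) = (4/6)(3/5)(2/4) = 1/5.
Multiplying each by its prior: 1/4 · 0 = 0, 1/4 · 0 = 0, 1/4 · 1/20 = 1/80, 1/4 · 1/5 = 1/20; with total 1/16.
Dividing through by the total gives posterior P(r = 1 | data) = 0, P(r = 2 | data) = 0, P(r = 3 | data) = 1/5, P(r = 4 | data) = 4/5.
The predictive probability is P(purple next | data) = (1)(1/5) + (2/3)(4/5) = 11/15.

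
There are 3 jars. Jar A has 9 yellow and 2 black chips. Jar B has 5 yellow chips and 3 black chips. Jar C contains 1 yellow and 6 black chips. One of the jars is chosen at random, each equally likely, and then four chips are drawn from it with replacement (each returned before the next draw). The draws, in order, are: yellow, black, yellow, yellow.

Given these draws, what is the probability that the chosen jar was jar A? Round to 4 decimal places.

Compute the likelihood of the observed sequence for each case: P(data | jar A) = (9/11)(2/11)(9/11)(9/11) = 0.099583; P(data | jar B) = (5/8)(3/8)(5/8)(5/8) = 0.091553; P(data | jar C) = (1/7)(6/7)(1/7)(1/7) = 0.002499.
Weighting by the prior gives 1/3 · 0.099583 = 0.033194, 1/3 · 0.091553 = 0.030518, 1/3 · 0.002499 = 0.00083299; summing to 0.064545.
By Bayes' rule, P(jar A | data) = (0.033194) / (0.064545) = 0.51428.

0.5143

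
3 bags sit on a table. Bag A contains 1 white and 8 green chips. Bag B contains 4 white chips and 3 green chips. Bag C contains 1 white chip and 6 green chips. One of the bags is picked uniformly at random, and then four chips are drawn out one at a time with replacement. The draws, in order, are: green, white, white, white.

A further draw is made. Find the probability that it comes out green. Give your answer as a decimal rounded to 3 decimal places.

The likelihood of the observed sequence under each hypothesis: P(data | bag A) = (8/9)(1/9)(1/9)(1/9) = 0.0012193; P(data | bag B) = (3/7)(4/7)(4/7)(4/7) = 0.079967; P(data | bag C) = (6/7)(1/7)(1/7)(1/7) = 0.002499.
Multiplying each by its prior: 1/3 · 0.0012193 = 0.00040644, 1/3 · 0.079967 = 0.026656, 1/3 · 0.002499 = 0.00083299; summing to 0.027895.
The posterior is then P(bag A | data) = 0.01457, P(bag B | data) = 0.95557, P(bag C | data) = 0.029862.
Averaging over the posterior, P(green next | data) = (8/9)(0.01457) + (3/7)(0.95557) + (6/7)(0.029862) = 0.44808.

0.448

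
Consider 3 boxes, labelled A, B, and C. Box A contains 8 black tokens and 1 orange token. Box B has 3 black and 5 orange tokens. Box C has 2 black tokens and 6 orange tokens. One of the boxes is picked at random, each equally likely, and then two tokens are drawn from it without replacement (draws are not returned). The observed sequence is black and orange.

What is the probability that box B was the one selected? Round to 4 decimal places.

0.4515

The likelihood of the observed sequence under each hypothesis: P(data | box A) = (8/9)(1/8) = 0.11111; P(data | box B) = (3/8)(5/7) = 0.26786; P(data | box C) = (2/8)(6/7) = 0.21429.
The prior-weighted likelihoods are 1/3 · 0.11111 = 0.037037, 1/3 · 0.26786 = 0.089286, 1/3 · 0.21429 = 0.071429; with total 0.19775.
By Bayes' rule, P(box B | data) = (0.089286) / (0.19775) = 0.45151.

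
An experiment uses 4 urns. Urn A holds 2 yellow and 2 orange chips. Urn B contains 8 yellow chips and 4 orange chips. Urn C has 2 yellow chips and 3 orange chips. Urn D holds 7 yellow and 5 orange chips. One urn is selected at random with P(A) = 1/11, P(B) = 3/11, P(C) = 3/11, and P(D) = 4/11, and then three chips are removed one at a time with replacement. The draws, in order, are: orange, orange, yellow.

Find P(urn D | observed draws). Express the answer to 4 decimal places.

0.3420

For each hypothesis, P(data | H) works out to: P(data | urn A) = (2/4)(2/4)(2/4) = 0.125; P(data | urn B) = (4/12)(4/12)(8/12) = 0.074074; P(data | urn C) = (3/5)(3/5)(2/5) = 0.144; P(data | urn D) = (5/12)(5/12)(7/12) = 0.10127.
The prior-weighted likelihoods are 1/11 · 0.125 = 0.011364, 3/11 · 0.074074 = 0.020202, 3/11 · 0.144 = 0.039273, 4/11 · 0.10127 = 0.036827; these sum to 0.10766.
Hence P(urn D | data) = (0.036827) / (0.10766) = 0.34205.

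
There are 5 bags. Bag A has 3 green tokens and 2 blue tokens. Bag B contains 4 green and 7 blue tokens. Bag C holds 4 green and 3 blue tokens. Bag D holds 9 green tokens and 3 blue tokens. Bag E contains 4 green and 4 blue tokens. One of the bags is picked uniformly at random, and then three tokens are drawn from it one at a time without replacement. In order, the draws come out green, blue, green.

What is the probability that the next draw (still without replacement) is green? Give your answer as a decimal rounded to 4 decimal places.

The likelihood of the observed sequence under each hypothesis: P(data | bag A) = (3/5)(2/4)(2/3) = 0.2; P(data | bag B) = (4/11)(7/10)(3/9) = 0.084848; P(data | bag C) = (4/7)(3/6)(3/5) = 0.17143; P(data | bag D) = (9/12)(3/11)(8/10) = 0.16364; P(data | bag E) = (4/8)(4/7)(3/6) = 0.14286.
Weighting by the prior gives 1/5 · 0.2 = 0.04, 1/5 · 0.084848 = 0.01697, 1/5 · 0.17143 = 0.034286, 1/5 · 0.16364 = 0.032727, 1/5 · 0.14286 = 0.028571; these sum to 0.15255.
Dividing through by the total gives posterior P(bag A | data) = 0.2622, P(bag B | data) = 0.11124, P(bag C | data) = 0.22474, P(bag D | data) = 0.21453, P(bag E | data) = 0.18729.
Averaging over the posterior, P(green next | data) = (1/2)(0.2622) + (1/4)(0.11124) + (1/2)(0.22474) + (7/9)(0.21453) + (2/5)(0.18729) = 0.51305.

0.5131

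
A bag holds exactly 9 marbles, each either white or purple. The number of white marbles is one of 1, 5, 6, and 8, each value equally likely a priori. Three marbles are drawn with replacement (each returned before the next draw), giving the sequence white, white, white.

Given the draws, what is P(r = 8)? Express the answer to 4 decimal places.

The likelihood of the observed sequence under each hypothesis: P(data | r = 1) = (1/9)(1/9)(1/9) = 0.0013717; P(data | r = 5) = (5/9)(5/9)(5/9) = 0.17147; P(data | r = 6) = (6/9)(6/9)(6/9) = 0.2963; P(data | r = 8) = (8/9)(8/9)(8/9) = 0.70233.
Multiplying each by its prior: 1/4 · 0.0013717 = 0.00034294, 1/4 · 0.17147 = 0.042867, 1/4 · 0.2963 = 0.074074, 1/4 · 0.70233 = 0.17558; summing to 0.29287.
Hence P(r = 8 | data) = (0.17558) / (0.29287) = 0.59953.

0.5995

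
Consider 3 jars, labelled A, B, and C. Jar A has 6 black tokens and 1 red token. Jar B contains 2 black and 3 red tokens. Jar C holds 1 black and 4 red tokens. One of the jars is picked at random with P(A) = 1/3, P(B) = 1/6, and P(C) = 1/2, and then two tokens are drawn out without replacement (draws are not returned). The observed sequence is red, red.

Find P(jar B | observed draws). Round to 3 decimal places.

For each hypothesis, P(data | H) works out to: P(data | jar A) = (1/7)(0/6) = 0; P(data | jar B) = (3/5)(2/4) = 3/10; P(data | jar C) = (4/5)(3/4) = 3/5.
The prior-weighted likelihoods are 1/3 · 0 = 0, 1/6 · 3/10 = 1/20, 1/2 · 3/5 = 3/10; summing to 7/20.
Therefore the posterior P(jar B | data) = (1/20) / (7/20) = 1/7.

0.143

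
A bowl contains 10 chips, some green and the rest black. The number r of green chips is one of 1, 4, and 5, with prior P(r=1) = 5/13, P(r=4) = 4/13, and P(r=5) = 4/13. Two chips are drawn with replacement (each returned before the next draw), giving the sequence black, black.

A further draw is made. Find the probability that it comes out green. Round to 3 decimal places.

For each hypothesis, P(data | H) works out to: P(data | r = 1) = (9/10)(9/10) = 0.81; P(data | r = 4) = (6/10)(6/10) = 0.36; P(data | r = 5) = (5/10)(5/10) = 0.25.
The prior-weighted likelihoods are 5/13 · 0.81 = 0.31154, 4/13 · 0.36 = 0.11077, 4/13 · 0.25 = 0.076923; summing to 0.49923.
Dividing through by the total gives posterior P(r = 1 | data) = 0.62404, P(r = 4 | data) = 0.22188, P(r = 5 | data) = 0.15408.
Averaging over the posterior, P(green next | data) = (1/10)(0.62404) + (2/5)(0.22188) + (1/2)(0.15408) = 0.2282.

0.228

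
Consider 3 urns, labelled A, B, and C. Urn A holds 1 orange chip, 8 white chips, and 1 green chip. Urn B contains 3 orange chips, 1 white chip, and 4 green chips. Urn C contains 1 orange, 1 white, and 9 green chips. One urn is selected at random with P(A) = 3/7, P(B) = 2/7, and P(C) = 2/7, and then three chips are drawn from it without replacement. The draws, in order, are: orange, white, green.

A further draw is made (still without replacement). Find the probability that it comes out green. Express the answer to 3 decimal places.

For each hypothesis, P(data | H) works out to: P(data | urn A) = (1/10)(8/9)(1/8) = 0.011111; P(data | urn B) = (3/8)(1/7)(4/6) = 0.035714; P(data | urn C) = (1/11)(1/10)(9/9) = 0.0090909.
Weighting by the prior gives 3/7 · 0.011111 = 0.0047619, 2/7 · 0.035714 = 0.010204, 2/7 · 0.0090909 = 0.0025974; these sum to 0.017563.
The posterior is then P(urn A | data) = 0.27113, P(urn B | data) = 0.58099, P(urn C | data) = 0.14789.
Averaging over the posterior, P(green next | data) = (0)(0.27113) + (3/5)(0.58099) + (1)(0.14789) = 0.49648.

0.496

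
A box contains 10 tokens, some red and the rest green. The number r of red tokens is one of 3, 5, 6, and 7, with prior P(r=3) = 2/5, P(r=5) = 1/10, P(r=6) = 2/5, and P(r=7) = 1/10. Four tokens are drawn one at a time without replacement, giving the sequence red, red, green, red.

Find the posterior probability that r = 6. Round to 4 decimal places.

0.6362

Compute the likelihood of the observed sequence for each case: P(data | r = 3) = (3/10)(2/9)(7/8)(1/7) = 0.0083333; P(data | r = 5) = (5/10)(4/9)(5/8)(3/7) = 0.059524; P(data | r = 6) = (6/10)(5/9)(4/8)(4/7) = 0.095238; P(data | r = 7) = (7/10)(6/9)(3/8)(5/7) = 0.125.
The prior-weighted likelihoods are 2/5 · 0.0083333 = 0.0033333, 1/10 · 0.059524 = 0.0059524, 2/5 · 0.095238 = 0.038095, 1/10 · 0.125 = 0.0125; summing to 0.059881.
Hence P(r = 6 | data) = (0.038095) / (0.059881) = 0.63618.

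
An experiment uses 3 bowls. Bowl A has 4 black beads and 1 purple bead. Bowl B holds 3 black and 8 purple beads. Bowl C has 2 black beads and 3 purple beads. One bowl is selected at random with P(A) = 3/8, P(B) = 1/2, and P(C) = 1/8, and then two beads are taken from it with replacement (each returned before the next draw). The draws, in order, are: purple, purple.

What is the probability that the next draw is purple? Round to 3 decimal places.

Under each hypothesis, the probability of the observed sequence is: P(data | bowl A) = (1/5)(1/5) = 0.04; P(data | bowl B) = (8/11)(8/11) = 0.52893; P(data | bowl C) = (3/5)(3/5) = 0.36.
Weighting by the prior gives 3/8 · 0.04 = 0.015, 1/2 · 0.52893 = 0.26446, 1/8 · 0.36 = 0.045; summing to 0.32446.
The posterior is then P(bowl A | data) = 0.04623, P(bowl B | data) = 0.81508, P(bowl C | data) = 0.13869.
The predictive probability is P(purple next | data) = (1/5)(0.04623) + (8/11)(0.81508) + (3/5)(0.13869) = 0.68525.

0.685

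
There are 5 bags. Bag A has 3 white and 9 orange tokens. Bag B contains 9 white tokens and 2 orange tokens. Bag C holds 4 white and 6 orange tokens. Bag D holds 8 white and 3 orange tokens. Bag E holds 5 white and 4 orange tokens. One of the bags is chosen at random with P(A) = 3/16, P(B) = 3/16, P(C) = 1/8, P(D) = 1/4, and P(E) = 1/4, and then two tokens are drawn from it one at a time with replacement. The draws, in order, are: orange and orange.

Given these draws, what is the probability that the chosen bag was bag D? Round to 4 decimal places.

For each hypothesis, P(data | H) works out to: P(data | bag A) = (9/12)(9/12) = 0.5625; P(data | bag B) = (2/11)(2/11) = 0.033058; P(data | bag C) = (6/10)(6/10) = 0.36; P(data | bag D) = (3/11)(3/11) = 0.07438; P(data | bag E) = (4/9)(4/9) = 0.19753.
The prior-weighted likelihoods are 3/16 · 0.5625 = 0.10547, 3/16 · 0.033058 = 0.0061983, 1/8 · 0.36 = 0.045, 1/4 · 0.07438 = 0.018595, 1/4 · 0.19753 = 0.049383; with total 0.22464.
Hence P(bag D | data) = (0.018595) / (0.22464) = 0.082775.

0.0828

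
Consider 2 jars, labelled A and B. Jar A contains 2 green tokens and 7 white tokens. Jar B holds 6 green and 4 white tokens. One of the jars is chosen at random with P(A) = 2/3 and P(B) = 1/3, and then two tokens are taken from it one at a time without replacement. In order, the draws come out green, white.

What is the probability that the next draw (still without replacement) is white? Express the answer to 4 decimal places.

Under each hypothesis, the probability of the observed sequence is: P(data | jar A) = (2/9)(7/8) = 7/36; P(data | jar B) = (6/10)(4/9) = 4/15.
The prior-weighted likelihoods are 2/3 · 7/36 = 7/54, 1/3 · 4/15 = 4/45; with total 59/270.
Dividing through by the total gives posterior P(jar A | data) = 35/59, P(jar B | data) = 24/59.
Averaging over the posterior, P(white next | data) = (6/7)(35/59) + (3/8)(24/59) = 39/59.

0.6610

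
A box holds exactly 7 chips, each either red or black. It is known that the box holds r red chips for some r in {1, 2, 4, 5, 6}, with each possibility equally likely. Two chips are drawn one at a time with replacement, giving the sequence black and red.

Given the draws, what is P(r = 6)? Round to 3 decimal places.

Compute the likelihood of the observed sequence for each case: P(data | r = 1) = (6/7)(1/7) = 6/49; P(data | r = 2) = (5/7)(2/7) = 10/49; P(data | r = 4) = (3/7)(4/7) = 12/49; P(data | r = 5) = (2/7)(5/7) = 10/49; P(data | r = 6) = (1/7)(6/7) = 6/49.
The prior-weighted likelihoods are 1/5 · 6/49 = 6/245, 1/5 · 10/49 = 2/49, 1/5 · 12/49 = 12/245, 1/5 · 10/49 = 2/49, 1/5 · 6/49 = 6/245; summing to 44/245.
Hence P(r = 6 | data) = (6/245) / (44/245) = 3/22.

0.136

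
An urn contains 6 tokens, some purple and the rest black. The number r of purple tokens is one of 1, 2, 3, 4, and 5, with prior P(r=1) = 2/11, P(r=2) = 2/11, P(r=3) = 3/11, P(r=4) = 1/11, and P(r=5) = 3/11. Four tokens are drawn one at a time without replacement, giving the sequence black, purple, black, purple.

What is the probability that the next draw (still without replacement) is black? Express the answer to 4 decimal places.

0.5667

The likelihood of the observed sequence under each hypothesis: P(data | r = 1) = (5/6)(1/5)(4/4)(0/3) = 0; P(data | r = 2) = (4/6)(2/5)(3/4)(1/3) = 1/15; P(data | r = 3) = (3/6)(3/5)(2/4)(2/3) = 1/10; P(data | r = 4) = (2/6)(4/5)(1/4)(3/3) = 1/15; P(data | r = 5) = (1/6)(5/5)(0/4) = 0.
Multiplying each by its prior: 2/11 · 0 = 0, 2/11 · 1/15 = 2/165, 3/11 · 1/10 = 3/110, 1/11 · 1/15 = 1/165, 3/11 · 0 = 0; with total 1/22.
The posterior is then P(r = 1 | data) = 0, P(r = 2 | data) = 4/15, P(r = 3 | data) = 3/5, P(r = 4 | data) = 2/15, P(r = 5 | data) = 0.
So P(black next | data) = Σ P(black next | H) P(H | data) = (1)(4/15) + (1/2)(3/5) + (0)(2/15) = 17/30.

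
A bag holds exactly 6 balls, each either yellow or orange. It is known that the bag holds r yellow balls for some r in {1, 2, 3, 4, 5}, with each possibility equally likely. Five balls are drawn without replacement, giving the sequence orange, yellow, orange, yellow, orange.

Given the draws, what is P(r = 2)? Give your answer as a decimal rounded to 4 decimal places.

For each hypothesis, P(data | H) works out to: P(data | r = 1) = (5/6)(1/5)(4/4)(0/3) = 0; P(data | r = 2) = (4/6)(2/5)(3/4)(1/3)(2/2) = 1/15; P(data | r = 3) = (3/6)(3/5)(2/4)(2/3)(1/2) = 1/20; P(data | r = 4) = (2/6)(4/5)(1/4)(3/3)(0/2) = 0; P(data | r = 5) = (1/6)(5/5)(0/4) = 0.
Weighting by the prior gives 1/5 · 0 = 0, 1/5 · 1/15 = 1/75, 1/5 · 1/20 = 1/100, 1/5 · 0 = 0, 1/5 · 0 = 0; these sum to 7/300.
So P(r = 2 | data) = (1/75) / (7/300) = 4/7.

0.5714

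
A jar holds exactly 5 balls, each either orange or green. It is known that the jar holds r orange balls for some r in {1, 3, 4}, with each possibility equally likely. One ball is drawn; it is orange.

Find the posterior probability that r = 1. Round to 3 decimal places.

0.125

Compute the likelihood of this draw for each case: P(data | r = 1) = (1/5) = 1/5; P(data | r = 3) = (3/5) = 3/5; P(data | r = 4) = (4/5) = 4/5.
Multiplying each by its prior: 1/3 · 1/5 = 1/15, 1/3 · 3/5 = 1/5, 1/3 · 4/5 = 4/15; summing to 8/15.
Therefore the posterior P(r = 1 | data) = (1/15) / (8/15) = 1/8.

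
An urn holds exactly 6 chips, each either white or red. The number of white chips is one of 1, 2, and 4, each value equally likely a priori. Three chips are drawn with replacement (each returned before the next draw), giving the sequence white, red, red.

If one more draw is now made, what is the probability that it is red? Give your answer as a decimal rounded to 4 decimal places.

Compute the likelihood of the observed sequence for each case: P(data | r = 1) = (1/6)(5/6)(5/6) = 25/216; P(data | r = 2) = (2/6)(4/6)(4/6) = 4/27; P(data | r = 4) = (4/6)(2/6)(2/6) = 2/27.
The prior-weighted likelihoods are 1/3 · 25/216 = 25/648, 1/3 · 4/27 = 4/81, 1/3 · 2/27 = 2/81; these sum to 73/648.
The posterior is then P(r = 1 | data) = 25/73, P(r = 2 | data) = 32/73, P(r = 4 | data) = 16/73.
Averaging over the posterior, P(red next | data) = (5/6)(25/73) + (2/3)(32/73) + (1/3)(16/73) = 95/146.

0.6507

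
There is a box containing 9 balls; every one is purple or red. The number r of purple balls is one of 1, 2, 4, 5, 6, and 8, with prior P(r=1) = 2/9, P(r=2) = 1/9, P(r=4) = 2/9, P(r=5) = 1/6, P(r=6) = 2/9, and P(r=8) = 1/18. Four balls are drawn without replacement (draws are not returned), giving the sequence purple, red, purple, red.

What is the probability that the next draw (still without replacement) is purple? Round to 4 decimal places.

For each hypothesis, P(data | H) works out to: P(data | r = 1) = (1/9)(8/8)(0/7) = 0; P(data | r = 2) = (2/9)(7/8)(1/7)(6/6) = 0.027778; P(data | r = 4) = (4/9)(5/8)(3/7)(4/6) = 0.079365; P(data | r = 5) = (5/9)(4/8)(4/7)(3/6) = 0.079365; P(data | r = 6) = (6/9)(3/8)(5/7)(2/6) = 0.059524; P(data | r = 8) = (8/9)(1/8)(7/7)(0/6) = 0.
Weighting by the prior gives 2/9 · 0 = 0, 1/9 · 0.027778 = 0.0030864, 2/9 · 0.079365 = 0.017637, 1/6 · 0.079365 = 0.013228, 2/9 · 0.059524 = 0.013228, 1/18 · 0 = 0; summing to 0.047178.
The posterior is then P(r = 1 | data) = 0, P(r = 2 | data) = 0.065421, P(r = 4 | data) = 0.37383, P(r = 5 | data) = 0.28037, P(r = 6 | data) = 0.28037, P(r = 8 | data) = 0.
The predictive probability is P(purple next | data) = (0)(0.065421) + (2/5)(0.37383) + (3/5)(0.28037) + (4/5)(0.28037) = 0.54206.

0.5421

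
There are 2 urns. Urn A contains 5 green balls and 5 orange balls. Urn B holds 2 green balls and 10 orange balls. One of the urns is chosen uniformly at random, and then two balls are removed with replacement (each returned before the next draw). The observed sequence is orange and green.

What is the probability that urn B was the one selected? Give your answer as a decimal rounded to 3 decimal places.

0.357

Compute the likelihood of the observed sequence for each case: P(data | urn A) = (5/10)(5/10) = 1/4; P(data | urn B) = (10/12)(2/12) = 5/36.
The prior-weighted likelihoods are 1/2 · 1/4 = 1/8, 1/2 · 5/36 = 5/72; summing to 7/36.
So P(urn B | data) = (5/72) / (7/36) = 5/14.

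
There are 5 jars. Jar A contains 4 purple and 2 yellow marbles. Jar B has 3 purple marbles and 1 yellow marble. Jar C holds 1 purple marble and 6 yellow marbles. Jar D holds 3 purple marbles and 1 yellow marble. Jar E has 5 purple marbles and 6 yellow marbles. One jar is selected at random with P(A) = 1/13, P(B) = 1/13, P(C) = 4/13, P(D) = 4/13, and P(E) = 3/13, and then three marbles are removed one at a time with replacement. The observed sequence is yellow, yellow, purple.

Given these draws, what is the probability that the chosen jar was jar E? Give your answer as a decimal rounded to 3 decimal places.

0.358

Compute the likelihood of the observed sequence for each case: P(data | jar A) = (2/6)(2/6)(4/6) = 0.074074; P(data | jar B) = (1/4)(1/4)(3/4) = 0.046875; P(data | jar C) = (6/7)(6/7)(1/7) = 0.10496; P(data | jar D) = (1/4)(1/4)(3/4) = 0.046875; P(data | jar E) = (6/11)(6/11)(5/11) = 0.13524.
Multiplying each by its prior: 1/13 · 0.074074 = 0.005698, 1/13 · 0.046875 = 0.0036058, 4/13 · 0.10496 = 0.032294, 4/13 · 0.046875 = 0.014423, 3/13 · 0.13524 = 0.031208; these sum to 0.08723.
By Bayes' rule, P(jar E | data) = (0.031208) / (0.08723) = 0.35777.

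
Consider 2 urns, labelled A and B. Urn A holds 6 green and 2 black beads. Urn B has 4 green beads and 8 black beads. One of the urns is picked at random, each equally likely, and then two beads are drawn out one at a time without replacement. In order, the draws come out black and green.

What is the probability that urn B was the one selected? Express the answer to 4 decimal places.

Under each hypothesis, the probability of the observed sequence is: P(data | urn A) = (2/8)(6/7) = 3/14; P(data | urn B) = (8/12)(4/11) = 8/33.
Weighting by the prior gives 1/2 · 3/14 = 3/28, 1/2 · 8/33 = 4/33; summing to 211/924.
By Bayes' rule, P(urn B | data) = (4/33) / (211/924) = 112/211.

0.5308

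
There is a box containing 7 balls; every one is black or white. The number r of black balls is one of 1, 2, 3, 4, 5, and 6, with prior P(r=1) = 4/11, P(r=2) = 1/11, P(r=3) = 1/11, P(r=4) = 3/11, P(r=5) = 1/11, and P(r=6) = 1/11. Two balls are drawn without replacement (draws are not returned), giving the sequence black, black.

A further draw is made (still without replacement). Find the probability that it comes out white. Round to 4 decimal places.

The likelihood of the observed sequence under each hypothesis: P(data | r = 1) = (1/7)(0/6) = 0; P(data | r = 2) = (2/7)(1/6) = 1/21; P(data | r = 3) = (3/7)(2/6) = 1/7; P(data | r = 4) = (4/7)(3/6) = 2/7; P(data | r = 5) = (5/7)(4/6) = 10/21; P(data | r = 6) = (6/7)(5/6) = 5/7.
Multiplying each by its prior: 4/11 · 0 = 0, 1/11 · 1/21 = 1/231, 1/11 · 1/7 = 1/77, 3/11 · 2/7 = 6/77, 1/11 · 10/21 = 10/231, 1/11 · 5/7 = 5/77; with total 47/231.
Normalising, the posterior is P(r = 1 | data) = 0, P(r = 2 | data) = 1/47, P(r = 3 | data) = 3/47, P(r = 4 | data) = 18/47, P(r = 5 | data) = 10/47, P(r = 6 | data) = 15/47.
The predictive probability is P(white next | data) = (1)(1/47) + (4/5)(3/47) + (3/5)(18/47) + (2/5)(10/47) + (1/5)(15/47) = 106/235.

0.4511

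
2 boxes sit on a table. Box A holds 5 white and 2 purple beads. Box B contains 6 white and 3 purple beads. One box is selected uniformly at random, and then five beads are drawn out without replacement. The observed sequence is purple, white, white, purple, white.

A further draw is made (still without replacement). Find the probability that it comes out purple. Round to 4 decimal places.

0.1250

For each hypothesis, P(data | H) works out to: P(data | box A) = (2/7)(5/6)(4/5)(1/4)(3/3) = 1/21; P(data | box B) = (3/9)(6/8)(5/7)(2/6)(4/5) = 1/21.
The prior-weighted likelihoods are 1/2 · 1/21 = 1/42, 1/2 · 1/21 = 1/42; these sum to 1/21.
The posterior is then P(box A | data) = 1/2, P(box B | data) = 1/2.
So P(purple next | data) = Σ P(purple next | H) P(H | data) = (0)(1/2) + (1/4)(1/2) = 1/8.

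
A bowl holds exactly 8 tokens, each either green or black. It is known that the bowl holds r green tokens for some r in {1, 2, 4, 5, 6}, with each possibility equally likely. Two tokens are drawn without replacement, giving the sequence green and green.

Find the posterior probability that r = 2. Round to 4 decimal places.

The likelihood of the observed sequence under each hypothesis: P(data | r = 1) = (1/8)(0/7) = 0; P(data | r = 2) = (2/8)(1/7) = 1/28; P(data | r = 4) = (4/8)(3/7) = 3/14; P(data | r = 5) = (5/8)(4/7) = 5/14; P(data | r = 6) = (6/8)(5/7) = 15/28.
Multiplying each by its prior: 1/5 · 0 = 0, 1/5 · 1/28 = 1/140, 1/5 · 3/14 = 3/70, 1/5 · 5/14 = 1/14, 1/5 · 15/28 = 3/28; summing to 8/35.
So P(r = 2 | data) = (1/140) / (8/35) = 1/32.

0.0313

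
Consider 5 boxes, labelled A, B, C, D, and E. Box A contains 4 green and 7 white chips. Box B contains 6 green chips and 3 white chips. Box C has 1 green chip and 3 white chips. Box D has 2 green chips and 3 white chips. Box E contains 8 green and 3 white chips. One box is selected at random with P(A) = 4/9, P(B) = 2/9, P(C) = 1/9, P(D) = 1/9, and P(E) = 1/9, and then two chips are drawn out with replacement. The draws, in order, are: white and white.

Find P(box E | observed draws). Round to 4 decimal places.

0.0262

The likelihood of the observed sequence under each hypothesis: P(data | box A) = (7/11)(7/11) = 0.40496; P(data | box B) = (3/9)(3/9) = 0.11111; P(data | box C) = (3/4)(3/4) = 0.5625; P(data | box D) = (3/5)(3/5) = 0.36; P(data | box E) = (3/11)(3/11) = 0.07438.
The prior-weighted likelihoods are 4/9 · 0.40496 = 0.17998, 2/9 · 0.11111 = 0.024691, 1/9 · 0.5625 = 0.0625, 1/9 · 0.36 = 0.04, 1/9 · 0.07438 = 0.0082645; summing to 0.31544.
Therefore the posterior P(box E | data) = (0.0082645) / (0.31544) = 0.0262.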